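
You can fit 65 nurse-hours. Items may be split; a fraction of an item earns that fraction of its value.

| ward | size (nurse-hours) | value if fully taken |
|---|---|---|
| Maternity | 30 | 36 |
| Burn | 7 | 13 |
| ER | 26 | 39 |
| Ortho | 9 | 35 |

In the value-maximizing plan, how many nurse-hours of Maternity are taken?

Best value per unit of size first: Ortho 35/9≈3.89, Burn 13/7≈1.86, ER 39/26≈1.5, Maternity 36/30≈1.2.
Take all of Ortho (9 nurse-hours, value 35) ; 56 nurse-hours left.
Burn: take in full, 7 nurse-hours for value 13 ; 49 left.
ER: take in full, 26 nurse-hours for value 39 ; 23 left.
Only 23 nurse-hours remain; take 23/30 of Maternity for value 36×23/30 = 27.6.

23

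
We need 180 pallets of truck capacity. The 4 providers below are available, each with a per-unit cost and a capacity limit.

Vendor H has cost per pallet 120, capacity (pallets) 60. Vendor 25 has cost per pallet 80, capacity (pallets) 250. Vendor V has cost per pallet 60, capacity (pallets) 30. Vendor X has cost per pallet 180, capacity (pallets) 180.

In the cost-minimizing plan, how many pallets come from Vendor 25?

150

Fill from the cheapest provider first.
Vendor V at 60: take all 30 pallets — 150 still needed.
Vendor 25 (80): take the remaining 150 — done.
Vendor H, Vendor X: unused.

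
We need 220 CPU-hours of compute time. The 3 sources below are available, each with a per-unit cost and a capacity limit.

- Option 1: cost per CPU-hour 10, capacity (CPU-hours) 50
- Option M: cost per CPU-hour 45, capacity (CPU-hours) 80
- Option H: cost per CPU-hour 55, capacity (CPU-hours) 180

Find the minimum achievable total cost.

Use sources in increasing cost order.
Option 1 (10): use full 50 ; 170 CPU-hours to go.
Option M (45): use full 80 ; 90 CPU-hours to go.
Option H at 55: take 90 of its 180 ; requirement met.
Cost = 50×10 + 80×45 + 90×55 = 9050.

9050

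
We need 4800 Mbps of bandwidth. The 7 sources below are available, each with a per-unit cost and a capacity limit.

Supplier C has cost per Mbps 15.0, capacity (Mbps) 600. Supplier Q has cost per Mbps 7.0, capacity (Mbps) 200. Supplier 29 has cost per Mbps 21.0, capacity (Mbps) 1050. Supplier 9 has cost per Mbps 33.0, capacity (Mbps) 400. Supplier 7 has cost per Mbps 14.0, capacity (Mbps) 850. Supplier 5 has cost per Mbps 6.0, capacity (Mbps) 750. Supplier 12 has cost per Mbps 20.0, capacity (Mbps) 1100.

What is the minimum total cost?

Use sources in increasing cost order.
Supplier 5 at 6.0: take all 750 Mbps → 4050 still needed.
Take 200 from Supplier Q at 7.0 → need 3850 more.
Supplier 7 at 14.0: take all 850 Mbps → 3000 still needed.
Supplier C (15.0): use full 600 → 2400 Mbps to go.
Supplier 12 (20.0): use full 1100 → 1300 Mbps to go.
Supplier 29 at 21.0: take all 1050 Mbps → 250 still needed.
Take 250 from Supplier 9 at 33.0 to finish.
Cost = 750×6.0 + 200×7.0 + 850×14.0 + 600×15.0 + 1100×20.0 + 1050×21.0 + 250×33.0 = 79100.

79100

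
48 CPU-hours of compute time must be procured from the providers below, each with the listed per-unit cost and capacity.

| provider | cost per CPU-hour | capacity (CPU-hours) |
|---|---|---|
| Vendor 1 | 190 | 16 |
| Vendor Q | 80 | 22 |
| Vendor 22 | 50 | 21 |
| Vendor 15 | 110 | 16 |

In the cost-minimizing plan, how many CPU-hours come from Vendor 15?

5

Fill from the cheapest provider first.
Vendor 22 (50): use full 21 ; 27 CPU-hours to go.
Vendor Q (80): use full 22 ; 5 CPU-hours to go.
Take 5 from Vendor 15 at 110 to finish.
Vendor 1: unused.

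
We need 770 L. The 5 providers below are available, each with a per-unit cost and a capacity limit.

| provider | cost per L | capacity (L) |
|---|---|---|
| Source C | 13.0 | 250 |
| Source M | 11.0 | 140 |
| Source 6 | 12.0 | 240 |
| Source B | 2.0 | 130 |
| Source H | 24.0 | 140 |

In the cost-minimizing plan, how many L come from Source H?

10

Use providers in increasing cost order.
Source B (2.0): use full 130 — 640 L to go.
Take 140 from Source M at 11.0 — need 500 more.
Take 240 from Source 6 at 12.0 — need 260 more.
Source C at 13.0: take all 250 L — 10 still needed.
Source H (24.0): take the remaining 10 — done.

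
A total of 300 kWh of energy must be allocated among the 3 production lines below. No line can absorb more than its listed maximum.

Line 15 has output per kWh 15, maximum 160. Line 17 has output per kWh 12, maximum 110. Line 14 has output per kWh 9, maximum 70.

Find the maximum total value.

3990

Highest output per kWh first: Line 15 15 > Line 17 12 > Line 14 9.
Line 15: +160 to 160 (cap) ; 140 left.
Line 17: +110 to 110 (cap) ; 30 left.
Line 14: +30 (room for 70) → 30. Pool exhausted.
Total = 15×160 + 12×110 + 9×30 = 3990.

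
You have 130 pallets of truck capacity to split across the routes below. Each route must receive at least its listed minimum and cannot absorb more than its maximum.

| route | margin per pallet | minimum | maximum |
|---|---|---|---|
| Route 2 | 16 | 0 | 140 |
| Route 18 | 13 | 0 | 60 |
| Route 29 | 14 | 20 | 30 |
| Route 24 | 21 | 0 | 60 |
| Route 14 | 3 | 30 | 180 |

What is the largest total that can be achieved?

1950

Meeting every minimum uses 0+0+20+0+30 = 50 pallets, leaving 80.
Order the routes by margin per pallet: Route 24 21 > Route 2 16 > Route 29 14 > Route 18 13 > Route 14 3.
Route 24 takes 60 more to reach its cap of 60 ; 20 left.
Only 20 left; Route 2 takes them to reach 20.
Total = 16×20 + 14×20 + 21×60 + 3×30 = 1950.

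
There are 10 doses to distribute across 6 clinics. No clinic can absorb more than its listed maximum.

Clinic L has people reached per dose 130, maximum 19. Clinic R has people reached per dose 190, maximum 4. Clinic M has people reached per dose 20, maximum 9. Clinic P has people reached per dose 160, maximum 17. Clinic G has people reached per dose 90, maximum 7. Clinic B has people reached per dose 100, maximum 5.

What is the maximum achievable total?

Order the clinics by people reached per dose: Clinic R 190 > Clinic P 160 > Clinic L 130 > Clinic B 100 > Clinic G 90 > Clinic M 20.
Clinic R takes 4 to reach its cap of 4 → 6 left.
Clinic P has room for 17 but only 6 remain, so it gets 6.
Total = 190×4 + 160×6 = 1720.

1720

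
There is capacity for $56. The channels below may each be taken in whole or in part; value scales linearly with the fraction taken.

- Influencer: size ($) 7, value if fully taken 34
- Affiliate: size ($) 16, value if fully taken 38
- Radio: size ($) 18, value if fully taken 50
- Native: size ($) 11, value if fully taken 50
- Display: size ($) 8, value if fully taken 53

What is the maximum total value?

Sort by value density: Display 53/8≈6.62, Influencer 34/7≈4.86, Native 50/11≈4.55, Radio 50/18≈2.78, Affiliate 38/16≈2.38.
All 8 $ of Display fit (value 53) ; 48 remain.
All 7 $ of Influencer fit (value 34) ; 41 remain.
Native: take in full, 11 $ for value 50 ; 30 left.
All 18 $ of Radio fit (value 50) ; 12 remain.
12 $ left: a 12/16 share of Affiliate gives 38×12/16 = 28.5.
Total value = 215.5.

215.5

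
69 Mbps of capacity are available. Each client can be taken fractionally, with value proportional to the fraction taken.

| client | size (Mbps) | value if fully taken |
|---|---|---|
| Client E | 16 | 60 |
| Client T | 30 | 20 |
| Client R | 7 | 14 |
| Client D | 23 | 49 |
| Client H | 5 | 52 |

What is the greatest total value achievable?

187

Best value per unit of size first: Client H 52/5≈10.4, Client E 60/16≈3.75, Client D 49/23≈2.13, Client R 14/7≈2, Client T 20/30≈0.667.
Client H: take in full, 5 Mbps for value 52 → 64 left.
Client E: take in full, 16 Mbps for value 60 → 48 left.
Take all of Client D (23 Mbps, value 49) → 25 Mbps left.
All 7 Mbps of Client R fit (value 14) → 18 remain.
Only 18 Mbps remain; take 18/30 of Client T for value 20×18/30 = 12.
Total value = 187.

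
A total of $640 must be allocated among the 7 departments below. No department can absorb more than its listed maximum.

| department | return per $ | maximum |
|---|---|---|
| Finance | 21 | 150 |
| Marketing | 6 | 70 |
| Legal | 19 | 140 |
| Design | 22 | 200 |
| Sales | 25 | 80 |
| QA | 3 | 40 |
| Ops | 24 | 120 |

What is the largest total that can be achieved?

14140

Rank by return per $: Sales 25 > Ops 24 > Design 22 > Finance 21 > Legal 19 > Marketing 6 > QA 3.
Give Sales 80 to hit its cap of 80 — 560 left.
Give Ops 120 to hit its cap of 120 — 440 left.
Give Design 200 to hit its cap of 200 — 240 left.
Give Finance 150 to hit its cap of 150 — 90 left.
Legal: +90 (room for 140) → 90. Pool exhausted.
Total = 21×150 + 19×90 + 22×200 + 25×80 + 24×120 = 14140.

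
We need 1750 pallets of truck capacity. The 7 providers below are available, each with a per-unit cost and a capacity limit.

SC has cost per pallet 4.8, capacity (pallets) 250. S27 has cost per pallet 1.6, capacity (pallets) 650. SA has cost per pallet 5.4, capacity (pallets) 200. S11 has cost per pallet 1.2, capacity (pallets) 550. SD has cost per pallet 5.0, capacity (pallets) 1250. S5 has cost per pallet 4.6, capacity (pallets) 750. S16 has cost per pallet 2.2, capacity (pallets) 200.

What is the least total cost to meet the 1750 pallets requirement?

Fill from the cheapest provider first.
S11 at 1.2: take all 550 pallets ; 1200 still needed.
S27 (1.6): use full 650 ; 550 pallets to go.
S16 (2.2): use full 200 ; 350 pallets to go.
Take 350 from S5 at 4.6 to finish.
SC, SD, SA: unused.
Cost = 550×1.2 + 650×1.6 + 200×2.2 + 350×4.6 = 3750.

3750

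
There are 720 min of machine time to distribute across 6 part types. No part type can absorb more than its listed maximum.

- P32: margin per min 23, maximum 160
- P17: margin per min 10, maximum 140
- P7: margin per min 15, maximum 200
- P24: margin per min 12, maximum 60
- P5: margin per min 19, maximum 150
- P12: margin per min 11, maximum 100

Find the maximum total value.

11850

Highest margin per min first: P32 23 > P5 19 > P7 15 > P24 12 > P12 11 > P17 10.
Give P32 160 to hit its cap of 160 — 560 left.
P5 takes 150 to reach its cap of 150 — 410 left.
P7: +200 to 200 (cap) — 210 left.
P24: +60 to 60 (cap) — 150 left.
Give P12 100 to hit its cap of 100 — 50 left.
P17: +50 (room for 140) → 50. Pool exhausted.
Total = 23×160 + 10×50 + 15×200 + 12×60 + 19×150 + 11×100 = 11850.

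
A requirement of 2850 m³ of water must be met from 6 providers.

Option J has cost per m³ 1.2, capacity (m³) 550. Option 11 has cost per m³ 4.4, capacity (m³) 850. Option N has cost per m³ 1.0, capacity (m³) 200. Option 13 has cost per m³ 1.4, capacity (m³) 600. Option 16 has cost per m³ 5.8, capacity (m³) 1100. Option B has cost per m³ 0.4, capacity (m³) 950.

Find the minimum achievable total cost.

Use providers in increasing cost order.
Option B (0.4): use full 950 → 1900 m³ to go.
Take 200 from Option N at 1.0 → need 1700 more.
Option J at 1.2: take all 550 m³ → 1150 still needed.
Option 13 at 1.4: take all 600 m³ → 550 still needed.
Take 550 from Option 11 at 4.4 to finish.
Option 16: unused.
Cost = 950×0.4 + 200×1.0 + 550×1.2 + 600×1.4 + 550×4.4 = 4500.

4500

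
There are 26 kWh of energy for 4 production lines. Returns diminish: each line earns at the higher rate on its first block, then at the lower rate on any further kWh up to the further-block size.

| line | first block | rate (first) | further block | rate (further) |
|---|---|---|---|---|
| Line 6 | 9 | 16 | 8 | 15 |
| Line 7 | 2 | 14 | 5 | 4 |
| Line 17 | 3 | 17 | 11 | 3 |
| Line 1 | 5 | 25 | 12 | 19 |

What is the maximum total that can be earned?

Order all 8 blocks by rate: Line 1/first 25 > Line 1/second 19 > Line 17/first 17 > Line 6/first 16 > Line 6/second 15 > Line 7/first 14 > Line 7/second 4 > Line 17/second 3.
Line 1 first at 25: fill all 5 → 21 left.
Line 1 second at 19: fill all 12 → 9 left.
Line 17/first (17): +3 → 6 left.
6 remain; put them into Line 6 first at 16.
Total = 25×5 + 19×12 + 17×3 + 16×6 = 500.

500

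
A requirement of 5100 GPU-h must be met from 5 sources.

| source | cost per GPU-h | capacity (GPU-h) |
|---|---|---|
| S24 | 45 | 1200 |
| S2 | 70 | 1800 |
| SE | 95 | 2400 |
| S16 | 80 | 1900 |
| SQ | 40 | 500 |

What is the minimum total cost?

Use sources in increasing cost order.
SQ (40): use full 500 ; 4600 GPU-h to go.
S24 (45): use full 1200 ; 3400 GPU-h to go.
S2 at 70: take all 1800 GPU-h ; 1600 still needed.
S16 (80): take the remaining 1600 ; done.
SE: unused.
Cost = 500×40 + 1200×45 + 1800×70 + 1600×80 = 328000.

328000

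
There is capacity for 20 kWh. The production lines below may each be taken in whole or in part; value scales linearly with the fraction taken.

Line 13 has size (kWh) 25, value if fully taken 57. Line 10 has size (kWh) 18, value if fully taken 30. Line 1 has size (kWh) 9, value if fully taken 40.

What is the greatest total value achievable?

65.08

Best value per unit of size first: Line 1 40/9≈4.44, Line 13 57/25≈2.28, Line 10 30/18≈1.67.
All 9 kWh of Line 1 fit (value 40) — 11 remain.
Fill the last 11 kWh with part of Line 13: 11/25 of it earns 25.08.
Total value = 65.08.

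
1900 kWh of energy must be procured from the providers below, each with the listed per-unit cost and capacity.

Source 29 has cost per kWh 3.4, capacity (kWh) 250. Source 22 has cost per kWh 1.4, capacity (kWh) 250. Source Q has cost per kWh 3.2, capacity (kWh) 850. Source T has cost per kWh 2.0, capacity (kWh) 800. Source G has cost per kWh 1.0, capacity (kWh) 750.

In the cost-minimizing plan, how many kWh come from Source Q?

Use providers in increasing cost order.
Take 750 from Source G at 1.0 — need 1150 more.
Source 22 at 1.4: take all 250 kWh — 900 still needed.
Take 800 from Source T at 2.0 — need 100 more.
Source Q (3.2): take the remaining 100 — done.
Source 29: unused.

100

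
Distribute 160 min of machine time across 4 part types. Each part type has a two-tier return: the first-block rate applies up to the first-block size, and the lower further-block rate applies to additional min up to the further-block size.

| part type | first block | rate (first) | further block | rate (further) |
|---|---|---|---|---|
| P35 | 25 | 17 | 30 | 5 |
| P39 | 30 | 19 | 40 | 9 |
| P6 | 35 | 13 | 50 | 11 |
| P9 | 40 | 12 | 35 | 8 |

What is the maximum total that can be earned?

Treat each block as its own option and order by rate: P39/T1 19 > P35/T1 17 > P6/T1 13 > P9/T1 12 > P6/T2 11 > P39/T2 9 > P9/T2 8 > P35/T2 5.
P39 T1 at 19: fill all 30 → 130 left.
Fill P35 T1 block (25 at 17) → 105 left.
P6 T1 at 13: fill all 35 → 70 left.
P9 T1 at 12: fill all 40 → 30 left.
P6/T2: +30 of 50 at 11; pool empty.
Total = 19×30 + 17×25 + 13×35 + 12×40 + 11×30 = 2260.

2260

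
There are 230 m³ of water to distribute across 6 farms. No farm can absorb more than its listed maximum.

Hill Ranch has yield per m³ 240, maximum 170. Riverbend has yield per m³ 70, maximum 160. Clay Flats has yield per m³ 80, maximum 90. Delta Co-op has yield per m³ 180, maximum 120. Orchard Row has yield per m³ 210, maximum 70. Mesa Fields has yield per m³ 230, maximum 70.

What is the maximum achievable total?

54600

Order the farms by yield per m³: Hill Ranch 240 > Mesa Fields 230 > Orchard Row 210 > Delta Co-op 180 > Clay Flats 80 > Riverbend 70.
Give Hill Ranch 170 to hit its cap of 170 — 60 left.
Mesa Fields has room for 70 but only 60 remain, so it gets 60.
Total = 240×170 + 230×60 = 54600.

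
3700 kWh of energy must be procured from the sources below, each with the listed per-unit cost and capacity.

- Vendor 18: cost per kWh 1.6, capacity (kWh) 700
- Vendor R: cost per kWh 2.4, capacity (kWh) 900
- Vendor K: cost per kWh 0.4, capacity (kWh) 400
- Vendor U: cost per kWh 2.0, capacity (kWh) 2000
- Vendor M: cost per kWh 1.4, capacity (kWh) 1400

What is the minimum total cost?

5640

Fill from the cheapest source first.
Vendor K at 0.4: take all 400 kWh → 3300 still needed.
Take 1400 from Vendor M at 1.4 → need 1900 more.
Vendor 18 (1.6): use full 700 → 1200 kWh to go.
Vendor U (2.0): take the remaining 1200 → done.
Vendor R: unused.
Cost = 400×0.4 + 1400×1.4 + 700×1.6 + 1200×2.0 = 5640.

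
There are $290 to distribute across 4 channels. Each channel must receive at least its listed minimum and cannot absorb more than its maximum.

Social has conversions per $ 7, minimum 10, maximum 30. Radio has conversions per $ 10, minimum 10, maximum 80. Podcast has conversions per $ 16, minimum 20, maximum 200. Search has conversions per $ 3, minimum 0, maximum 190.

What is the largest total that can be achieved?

4070

Meeting every minimum uses 10+10+20+0 = 40 $, leaving 250.
Order the channels by conversions per $: Podcast 16 > Radio 10 > Social 7 > Search 3.
Podcast: +180 to 200 (cap) → 70 left.
Radio: +70 to 80 (cap) → 0 left.
Total = 7×10 + 10×80 + 16×200 = 4070.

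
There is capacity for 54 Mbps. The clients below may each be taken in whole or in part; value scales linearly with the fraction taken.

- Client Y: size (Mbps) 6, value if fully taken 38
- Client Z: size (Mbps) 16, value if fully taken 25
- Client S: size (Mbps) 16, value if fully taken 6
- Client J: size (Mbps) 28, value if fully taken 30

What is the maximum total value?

Sort by value density: Client Y 38/6≈6.33, Client Z 25/16≈1.56, Client J 30/28≈1.07, Client S 6/16≈0.375.
Take all of Client Y (6 Mbps, value 38) → 48 Mbps left.
All 16 Mbps of Client Z fit (value 25) → 32 remain.
Take all of Client J (28 Mbps, value 30) → 4 Mbps left.
Only 4 Mbps remain; take 4/16 of Client S for value 6×4/16 = 1.5.
Total value = 94.5.

94.5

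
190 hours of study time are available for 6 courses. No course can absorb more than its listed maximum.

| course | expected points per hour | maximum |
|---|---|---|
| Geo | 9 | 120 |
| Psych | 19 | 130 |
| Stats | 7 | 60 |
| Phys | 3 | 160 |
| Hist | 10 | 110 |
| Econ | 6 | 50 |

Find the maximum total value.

Order the courses by expected points per hour: Psych 19 > Hist 10 > Geo 9 > Stats 7 > Econ 6 > Phys 3.
Give Psych 130 to hit its cap of 130 — 60 left.
Only 60 left; Hist takes them to reach 60.
Total = 19×130 + 10×60 = 3070.

3070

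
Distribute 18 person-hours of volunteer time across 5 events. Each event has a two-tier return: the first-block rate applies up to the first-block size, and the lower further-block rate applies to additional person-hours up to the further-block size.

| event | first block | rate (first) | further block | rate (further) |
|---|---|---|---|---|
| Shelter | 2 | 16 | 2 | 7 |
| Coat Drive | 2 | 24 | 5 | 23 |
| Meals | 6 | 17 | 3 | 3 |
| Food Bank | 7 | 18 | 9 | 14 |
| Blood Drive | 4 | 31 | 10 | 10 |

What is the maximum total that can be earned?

Treat each block as its own option and order by rate: Blood Drive/tier1 31 > Coat Drive/tier1 24 > Coat Drive/tier2 23 > Food Bank/tier1 18 > Meals/tier1 17 > Shelter/tier1 16 > Food Bank/tier2 14 > Blood Drive/tier2 10 > Shelter/tier2 7 > Meals/tier2 3.
Blood Drive/tier1 (31): +4 ; 14 left.
Coat Drive tier1 at 24: fill all 2 ; 12 left.
Fill Coat Drive tier2 block (5 at 23) ; 7 left.
Food Bank tier1 at 18: fill all 7 ; 0 left.
Total = 31×4 + 24×2 + 23×5 + 18×7 = 413.

413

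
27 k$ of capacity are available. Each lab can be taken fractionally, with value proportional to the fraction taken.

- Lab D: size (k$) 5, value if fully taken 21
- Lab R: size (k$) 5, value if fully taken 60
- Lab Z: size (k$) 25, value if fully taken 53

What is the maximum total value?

Best value per unit of size first: Lab R 60/5≈12, Lab D 21/5≈4.2, Lab Z 53/25≈2.12.
All 5 k$ of Lab R fit (value 60) — 22 remain.
Take all of Lab D (5 k$, value 21) — 17 k$ left.
Fill the last 17 k$ with part of Lab Z: 17/25 of it earns 36.04.
Total value = 117.04.

117.04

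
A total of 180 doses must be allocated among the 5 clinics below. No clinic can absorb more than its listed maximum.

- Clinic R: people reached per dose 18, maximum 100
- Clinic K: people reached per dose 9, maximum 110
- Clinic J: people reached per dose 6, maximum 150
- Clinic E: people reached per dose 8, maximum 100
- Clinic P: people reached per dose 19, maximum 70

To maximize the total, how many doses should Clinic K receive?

10

Order the clinics by people reached per dose: Clinic P 19 > Clinic R 18 > Clinic K 9 > Clinic E 8 > Clinic J 6.
Give Clinic P 70 to hit its cap of 70 → 110 left.
Clinic R: +100 to 100 (cap) → 10 left.
Clinic K: +10 (room for 110) → 10. Pool exhausted.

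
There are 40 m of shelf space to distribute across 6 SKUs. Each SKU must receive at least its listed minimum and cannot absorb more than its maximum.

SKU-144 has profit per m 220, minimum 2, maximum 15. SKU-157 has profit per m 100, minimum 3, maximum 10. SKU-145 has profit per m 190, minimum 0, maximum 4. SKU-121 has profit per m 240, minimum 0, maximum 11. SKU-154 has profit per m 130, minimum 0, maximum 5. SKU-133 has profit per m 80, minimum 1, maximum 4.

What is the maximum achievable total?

Meeting every minimum uses 2+3+0+0+0+1 = 6 m, leaving 34.
Highest profit per m first: SKU-121 240 > SKU-144 220 > SKU-145 190 > SKU-154 130 > SKU-157 100 > SKU-133 80.
Give SKU-121 11 more to hit its cap of 11 — 23 left.
Give SKU-144 13 more to hit its cap of 15 — 10 left.
SKU-145: +4 to 4 (cap) — 6 left.
SKU-154: +5 to 5 (cap) — 1 left.
Only 1 left; SKU-157 takes them to reach 4.
Total = 220×15 + 100×4 + 190×4 + 240×11 + 130×5 + 80×1 = 7830.

7830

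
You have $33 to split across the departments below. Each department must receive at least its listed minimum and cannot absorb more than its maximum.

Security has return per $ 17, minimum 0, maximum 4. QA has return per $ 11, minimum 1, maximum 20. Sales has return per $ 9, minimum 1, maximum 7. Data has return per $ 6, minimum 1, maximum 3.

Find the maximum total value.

Meeting every minimum uses 0+1+1+1 = 3 $, leaving 30.
Highest return per $ first: Security 17 > QA 11 > Sales 9 > Data 6.
Security: +4 to 4 (cap) → 26 left.
QA: +19 to 20 (cap) → 7 left.
Give Sales 6 more to hit its cap of 7 → 1 left.
Data has room for 2 more but only 1 remain, so it gets 2.
Total = 17×4 + 11×20 + 9×7 + 6×2 = 363.

363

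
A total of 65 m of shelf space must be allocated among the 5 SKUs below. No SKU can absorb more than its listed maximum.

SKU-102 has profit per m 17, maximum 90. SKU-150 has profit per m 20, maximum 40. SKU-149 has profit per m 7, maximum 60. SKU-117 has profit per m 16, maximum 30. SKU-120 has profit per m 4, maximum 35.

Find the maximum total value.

1225

Highest profit per m first: SKU-150 20 > SKU-102 17 > SKU-117 16 > SKU-149 7 > SKU-120 4.
Give SKU-150 40 to hit its cap of 40 — 25 left.
SKU-102 has room for 90 but only 25 remain, so it gets 25.
Total = 17×25 + 20×40 = 1225.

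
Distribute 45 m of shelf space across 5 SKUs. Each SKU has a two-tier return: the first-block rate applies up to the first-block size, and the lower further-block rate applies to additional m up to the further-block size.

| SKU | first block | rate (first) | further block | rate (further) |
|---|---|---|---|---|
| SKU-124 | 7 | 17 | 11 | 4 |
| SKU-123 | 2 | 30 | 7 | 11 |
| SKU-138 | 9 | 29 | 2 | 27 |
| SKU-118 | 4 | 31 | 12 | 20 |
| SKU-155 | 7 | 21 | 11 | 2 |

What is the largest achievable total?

1027

Rank every tier by rate: SKU-118/tier1 31 > SKU-123/tier1 30 > SKU-138/tier1 29 > SKU-138/tier2 27 > SKU-155/tier1 21 > SKU-118/tier2 20 > SKU-124/tier1 17 > SKU-123/tier2 11 > SKU-124/tier2 4 > SKU-155/tier2 2.
SKU-118/tier1 (31): +4 → 41 left.
Fill SKU-123 tier1 block (2 at 30) → 39 left.
SKU-138/tier1 (29): +9 → 30 left.
SKU-138 tier2 at 27: fill all 2 → 28 left.
SKU-155 tier1 at 21: fill all 7 → 21 left.
SKU-118/tier2 (20): +12 → 9 left.
SKU-124 tier1 at 17: fill all 7 → 2 left.
SKU-123 tier2 at 11: only 2 left, fill 2.
Total = 31×4 + 30×2 + 29×9 + 27×2 + 21×7 + 20×12 + 17×7 + 11×2 = 1027.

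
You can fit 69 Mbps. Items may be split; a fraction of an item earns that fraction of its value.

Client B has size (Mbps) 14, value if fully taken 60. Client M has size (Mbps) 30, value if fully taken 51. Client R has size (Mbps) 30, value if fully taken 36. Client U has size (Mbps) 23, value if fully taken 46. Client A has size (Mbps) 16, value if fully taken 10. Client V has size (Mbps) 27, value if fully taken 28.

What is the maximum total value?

159.4

Rank by value-to-size ratio: Client B 60/14≈4.29, Client U 46/23≈2, Client M 51/30≈1.7, Client R 36/30≈1.2, Client V 28/27≈1.04, Client A 10/16≈0.625.
Client B: take in full, 14 Mbps for value 60 ; 55 left.
All 23 Mbps of Client U fit (value 46) ; 32 remain.
All 30 Mbps of Client M fit (value 51) ; 2 remain.
Only 2 Mbps remain; take 2/30 of Client R for value 36×2/30 = 2.4.
Total value = 159.4.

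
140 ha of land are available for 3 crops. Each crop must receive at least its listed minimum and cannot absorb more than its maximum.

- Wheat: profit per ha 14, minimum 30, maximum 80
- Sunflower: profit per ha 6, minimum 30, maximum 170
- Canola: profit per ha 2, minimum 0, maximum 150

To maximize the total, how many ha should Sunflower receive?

Meeting every minimum uses 30+30+0 = 60 ha, leaving 80.
Rank by profit per ha: Wheat 14 > Sunflower 6 > Canola 2.
Wheat takes 50 more to reach its cap of 80 — 30 left.
Sunflower has room for 140 more but only 30 remain, so it gets 60.

60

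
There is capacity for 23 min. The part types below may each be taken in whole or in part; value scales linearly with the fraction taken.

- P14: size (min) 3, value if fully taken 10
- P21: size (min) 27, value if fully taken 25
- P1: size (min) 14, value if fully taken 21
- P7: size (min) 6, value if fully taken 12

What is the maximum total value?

Best value per unit of size first: P14 10/3≈3.33, P7 12/6≈2, P1 21/14≈1.5, P21 25/27≈0.926.
All 3 min of P14 fit (value 10) → 20 remain.
Take all of P7 (6 min, value 12) → 14 min left.
P1: take in full, 14 min for value 21 → 0 left.
Total value = 43.

43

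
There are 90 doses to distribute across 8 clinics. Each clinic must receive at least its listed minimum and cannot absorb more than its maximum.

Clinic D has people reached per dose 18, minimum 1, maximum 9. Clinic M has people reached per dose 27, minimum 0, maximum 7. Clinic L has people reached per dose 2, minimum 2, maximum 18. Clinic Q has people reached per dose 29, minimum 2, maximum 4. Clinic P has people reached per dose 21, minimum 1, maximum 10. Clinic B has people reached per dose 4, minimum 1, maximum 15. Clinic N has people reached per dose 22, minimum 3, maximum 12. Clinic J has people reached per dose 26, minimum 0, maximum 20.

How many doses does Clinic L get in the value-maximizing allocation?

13

Meeting every minimum uses 1+0+2+2+1+1+3+0 = 10 doses, leaving 80.
Order the clinics by people reached per dose: Clinic Q 29 > Clinic M 27 > Clinic J 26 > Clinic N 22 > Clinic P 21 > Clinic D 18 > Clinic B 4 > Clinic L 2.
Give Clinic Q 2 more to hit its cap of 4 → 78 left.
Clinic M: +7 to 7 (cap) → 71 left.
Clinic J: +20 to 20 (cap) → 51 left.
Clinic N: +9 to 12 (cap) → 42 left.
Clinic P takes 9 more to reach its cap of 10 → 33 left.
Give Clinic D 8 more to hit its cap of 9 → 25 left.
Give Clinic B 14 more to hit its cap of 15 → 11 left.
Only 11 left; Clinic L takes them to reach 13.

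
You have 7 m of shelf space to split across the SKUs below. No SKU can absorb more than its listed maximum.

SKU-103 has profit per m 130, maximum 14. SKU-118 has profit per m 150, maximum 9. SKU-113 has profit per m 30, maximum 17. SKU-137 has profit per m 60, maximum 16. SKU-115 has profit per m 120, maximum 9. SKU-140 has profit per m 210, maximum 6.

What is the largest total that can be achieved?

1410

Rank by profit per m: SKU-140 210 > SKU-118 150 > SKU-103 130 > SKU-115 120 > SKU-137 60 > SKU-113 30.
Give SKU-140 6 to hit its cap of 6 → 1 left.
SKU-118 has room for 9 but only 1 remain, so it gets 1.
Total = 150×1 + 210×6 = 1410.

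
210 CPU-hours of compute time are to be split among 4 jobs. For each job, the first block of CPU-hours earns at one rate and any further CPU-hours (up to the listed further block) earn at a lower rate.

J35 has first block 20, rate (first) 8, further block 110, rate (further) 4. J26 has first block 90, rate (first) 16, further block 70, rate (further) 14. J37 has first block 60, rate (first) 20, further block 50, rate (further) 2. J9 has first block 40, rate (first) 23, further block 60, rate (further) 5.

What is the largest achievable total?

3840

Order all 8 blocks by rate: J9/first 23 > J37/first 20 > J26/first 16 > J26/second 14 > J35/first 8 > J9/second 5 > J35/second 4 > J37/second 2.
J9 first at 23: fill all 40 → 170 left.
J37/first (20): +60 → 110 left.
J26 first at 16: fill all 90 → 20 left.
J26 second at 14: only 20 left, fill 20.
Total = 23×40 + 20×60 + 16×90 + 14×20 = 3840.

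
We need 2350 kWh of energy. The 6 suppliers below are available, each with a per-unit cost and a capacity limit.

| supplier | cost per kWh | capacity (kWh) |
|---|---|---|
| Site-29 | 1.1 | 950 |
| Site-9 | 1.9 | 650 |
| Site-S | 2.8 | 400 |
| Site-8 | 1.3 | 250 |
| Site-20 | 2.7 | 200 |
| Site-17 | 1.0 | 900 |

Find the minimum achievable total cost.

Fill from the cheapest supplier first.
Site-17 (1.0): use full 900 — 1450 kWh to go.
Take 950 from Site-29 at 1.1 — need 500 more.
Site-8 (1.3): use full 250 — 250 kWh to go.
Take 250 from Site-9 at 1.9 to finish.
Site-20, Site-S: unused.
Cost = 900×1.0 + 950×1.1 + 250×1.3 + 250×1.9 = 2745.

2745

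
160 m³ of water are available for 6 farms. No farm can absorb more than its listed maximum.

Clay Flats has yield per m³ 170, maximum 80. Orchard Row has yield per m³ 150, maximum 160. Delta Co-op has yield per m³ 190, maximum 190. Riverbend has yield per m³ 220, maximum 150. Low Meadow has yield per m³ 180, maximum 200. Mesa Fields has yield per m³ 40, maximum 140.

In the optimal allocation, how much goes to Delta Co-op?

Order the farms by yield per m³: Riverbend 220 > Delta Co-op 190 > Low Meadow 180 > Clay Flats 170 > Orchard Row 150 > Mesa Fields 40.
Riverbend takes 150 to reach its cap of 150 → 10 left.
Only 10 left; Delta Co-op takes them to reach 10.

10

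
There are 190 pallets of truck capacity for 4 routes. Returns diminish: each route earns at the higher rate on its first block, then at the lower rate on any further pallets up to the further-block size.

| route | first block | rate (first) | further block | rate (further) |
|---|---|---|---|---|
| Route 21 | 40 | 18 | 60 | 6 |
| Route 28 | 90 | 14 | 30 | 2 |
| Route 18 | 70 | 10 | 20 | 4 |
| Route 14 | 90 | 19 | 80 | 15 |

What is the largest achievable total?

Treat each block as its own option and order by rate: Route 14/T1 19 > Route 21/T1 18 > Route 14/T2 15 > Route 28/T1 14 > Route 18/T1 10 > Route 21/T2 6 > Route 18/T2 4 > Route 28/T2 2.
Route 14 T1 at 19: fill all 90 — 100 left.
Route 21 T1 at 18: fill all 40 — 60 left.
60 remain; put them into Route 14 T2 at 15.
Total = 19×90 + 18×40 + 15×60 = 3330.

3330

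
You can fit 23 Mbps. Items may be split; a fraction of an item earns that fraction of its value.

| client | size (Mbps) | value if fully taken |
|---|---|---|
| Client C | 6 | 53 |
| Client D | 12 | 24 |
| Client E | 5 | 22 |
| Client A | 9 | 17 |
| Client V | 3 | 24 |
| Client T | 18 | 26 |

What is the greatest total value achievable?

117

Sort by value density: Client C 53/6≈8.83, Client V 24/3≈8, Client E 22/5≈4.4, Client D 24/12≈2, Client A 17/9≈1.89, Client T 26/18≈1.44.
Take all of Client C (6 Mbps, value 53) → 17 Mbps left.
Take all of Client V (3 Mbps, value 24) → 14 Mbps left.
Take all of Client E (5 Mbps, value 22) → 9 Mbps left.
9 Mbps left: a 9/12 share of Client D gives 24×9/12 = 18.
Total value = 117.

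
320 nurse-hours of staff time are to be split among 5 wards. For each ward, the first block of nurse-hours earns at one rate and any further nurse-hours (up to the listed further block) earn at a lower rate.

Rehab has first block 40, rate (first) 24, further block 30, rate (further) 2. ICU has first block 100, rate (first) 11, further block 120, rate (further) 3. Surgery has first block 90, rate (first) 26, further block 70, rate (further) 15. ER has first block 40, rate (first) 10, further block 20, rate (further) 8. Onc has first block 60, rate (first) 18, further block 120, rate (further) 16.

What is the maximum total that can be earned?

Order all 10 blocks by rate: Surgery/T1 26 > Rehab/T1 24 > Onc/T1 18 > Onc/T2 16 > Surgery/T2 15 > ICU/T1 11 > ER/T1 10 > ER/T2 8 > ICU/T2 3 > Rehab/T2 2.
Surgery/T1 (26): +90 ; 230 left.
Fill Rehab T1 block (40 at 24) ; 190 left.
Onc T1 at 18: fill all 60 ; 130 left.
Onc/T2 (16): +120 ; 10 left.
Surgery T2 at 15: only 10 left, fill 10.
Total = 26×90 + 24×40 + 18×60 + 16×120 + 15×10 = 6450.

6450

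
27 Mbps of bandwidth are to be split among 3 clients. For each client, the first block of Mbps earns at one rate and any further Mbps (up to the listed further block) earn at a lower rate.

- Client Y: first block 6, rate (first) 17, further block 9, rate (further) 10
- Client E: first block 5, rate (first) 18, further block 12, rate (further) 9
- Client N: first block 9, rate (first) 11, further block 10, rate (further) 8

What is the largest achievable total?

Order all 6 blocks by rate: Client E/tier1 18 > Client Y/tier1 17 > Client N/tier1 11 > Client Y/tier2 10 > Client E/tier2 9 > Client N/tier2 8.
Client E/tier1 (18): +5 → 22 left.
Client Y/tier1 (17): +6 → 16 left.
Client N/tier1 (11): +9 → 7 left.
Client Y tier2 at 10: only 7 left, fill 7.
Total = 18×5 + 17×6 + 11×9 + 10×7 = 361.

361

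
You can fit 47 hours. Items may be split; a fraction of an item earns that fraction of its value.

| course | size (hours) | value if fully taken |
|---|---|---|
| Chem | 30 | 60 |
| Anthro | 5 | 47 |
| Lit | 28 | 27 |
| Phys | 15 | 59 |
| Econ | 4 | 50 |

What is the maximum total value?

Sort by value density: Econ 50/4≈12.5, Anthro 47/5≈9.4, Phys 59/15≈3.93, Chem 60/30≈2, Lit 27/28≈0.964.
Econ: take in full, 4 hours for value 50 ; 43 left.
All 5 hours of Anthro fit (value 47) ; 38 remain.
Take all of Phys (15 hours, value 59) ; 23 hours left.
23 hours left: a 23/30 share of Chem gives 60×23/30 = 46.
Total value = 202.

202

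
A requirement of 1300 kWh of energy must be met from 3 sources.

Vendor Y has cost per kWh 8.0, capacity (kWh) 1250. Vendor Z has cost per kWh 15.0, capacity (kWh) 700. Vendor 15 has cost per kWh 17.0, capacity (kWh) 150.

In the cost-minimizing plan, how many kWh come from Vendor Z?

Cheapest first:
Take 1250 from Vendor Y at 8.0 — need 50 more.
Vendor Z at 15.0: take 50 of its 700 — requirement met.
Vendor 15: unused.

50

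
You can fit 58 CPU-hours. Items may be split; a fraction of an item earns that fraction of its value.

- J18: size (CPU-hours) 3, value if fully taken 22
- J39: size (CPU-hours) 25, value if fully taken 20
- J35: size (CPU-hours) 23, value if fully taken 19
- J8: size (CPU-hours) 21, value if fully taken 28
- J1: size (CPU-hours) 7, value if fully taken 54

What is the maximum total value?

126.2

Best value per unit of size first: J1 54/7≈7.71, J18 22/3≈7.33, J8 28/21≈1.33, J35 19/23≈0.826, J39 20/25≈0.8.
J1: take in full, 7 CPU-hours for value 54 ; 51 left.
J18: take in full, 3 CPU-hours for value 22 ; 48 left.
J8: take in full, 21 CPU-hours for value 28 ; 27 left.
Take all of J35 (23 CPU-hours, value 19) ; 4 CPU-hours left.
4 CPU-hours left: a 4/25 share of J39 gives 20×4/25 = 3.2.
Total value = 126.2.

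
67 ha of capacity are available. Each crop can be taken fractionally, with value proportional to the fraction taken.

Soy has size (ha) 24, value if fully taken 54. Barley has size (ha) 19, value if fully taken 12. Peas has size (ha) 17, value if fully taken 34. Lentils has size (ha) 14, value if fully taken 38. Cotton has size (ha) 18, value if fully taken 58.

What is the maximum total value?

172

Best value per unit of size first: Cotton 58/18≈3.22, Lentils 38/14≈2.71, Soy 54/24≈2.25, Peas 34/17≈2, Barley 12/19≈0.632.
All 18 ha of Cotton fit (value 58) — 49 remain.
Lentils: take in full, 14 ha for value 38 — 35 left.
Soy: take in full, 24 ha for value 54 — 11 left.
11 ha left: a 11/17 share of Peas gives 34×11/17 = 22.
Total value = 172.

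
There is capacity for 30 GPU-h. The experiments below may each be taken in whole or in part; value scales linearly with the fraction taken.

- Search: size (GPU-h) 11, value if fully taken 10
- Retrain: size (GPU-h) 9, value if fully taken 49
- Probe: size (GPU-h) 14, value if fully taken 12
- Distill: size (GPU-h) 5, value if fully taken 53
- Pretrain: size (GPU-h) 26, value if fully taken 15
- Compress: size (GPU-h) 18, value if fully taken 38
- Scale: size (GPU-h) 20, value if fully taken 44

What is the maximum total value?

137.2

Sort by value density: Distill 53/5≈10.6, Retrain 49/9≈5.44, Scale 44/20≈2.2, Compress 38/18≈2.11, Search 10/11≈0.909, Probe 12/14≈0.857, Pretrain 15/26≈0.577.
All 5 GPU-h of Distill fit (value 53) — 25 remain.
All 9 GPU-h of Retrain fit (value 49) — 16 remain.
16 GPU-h left: a 16/20 share of Scale gives 44×16/20 = 35.2.
Total value = 137.2.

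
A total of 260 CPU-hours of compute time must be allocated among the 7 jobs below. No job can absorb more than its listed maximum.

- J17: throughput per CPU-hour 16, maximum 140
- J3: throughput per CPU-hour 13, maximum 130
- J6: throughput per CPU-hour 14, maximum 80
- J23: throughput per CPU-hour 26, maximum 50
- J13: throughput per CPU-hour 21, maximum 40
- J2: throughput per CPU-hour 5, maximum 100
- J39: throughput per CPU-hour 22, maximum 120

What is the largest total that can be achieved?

Highest throughput per CPU-hour first: J23 26 > J39 22 > J13 21 > J17 16 > J6 14 > J3 13 > J2 5.
J23 takes 50 to reach its cap of 50 ; 210 left.
J39: +120 to 120 (cap) ; 90 left.
J13: +40 to 40 (cap) ; 50 left.
Only 50 left; J17 takes them to reach 50.
Total = 16×50 + 26×50 + 21×40 + 22×120 = 5580.

5580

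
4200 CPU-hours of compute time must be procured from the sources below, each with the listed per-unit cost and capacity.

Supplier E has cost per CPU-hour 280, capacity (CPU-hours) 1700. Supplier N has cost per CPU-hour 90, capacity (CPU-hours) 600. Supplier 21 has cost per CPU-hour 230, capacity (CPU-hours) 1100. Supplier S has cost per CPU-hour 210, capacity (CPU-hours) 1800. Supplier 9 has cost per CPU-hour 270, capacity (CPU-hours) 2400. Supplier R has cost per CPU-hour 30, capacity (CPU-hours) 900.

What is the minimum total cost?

Fill from the cheapest source first.
Supplier R (30): use full 900 ; 3300 CPU-hours to go.
Supplier N (90): use full 600 ; 2700 CPU-hours to go.
Take 1800 from Supplier S at 210 ; need 900 more.
Take 900 from Supplier 21 at 230 to finish.
Supplier 9, Supplier E: unused.
Cost = 900×30 + 600×90 + 1800×210 + 900×230 = 666000.

666000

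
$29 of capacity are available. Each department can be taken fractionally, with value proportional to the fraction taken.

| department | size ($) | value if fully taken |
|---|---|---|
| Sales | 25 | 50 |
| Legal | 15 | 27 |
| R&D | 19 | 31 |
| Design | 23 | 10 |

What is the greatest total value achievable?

Sort by value density: Sales 50/25≈2, Legal 27/15≈1.8, R&D 31/19≈1.63, Design 10/23≈0.435.
Take all of Sales (25 $, value 50) ; 4 $ left.
Only 4 $ remain; take 4/15 of Legal for value 27×4/15 = 7.2.
Total value = 57.2.

57.2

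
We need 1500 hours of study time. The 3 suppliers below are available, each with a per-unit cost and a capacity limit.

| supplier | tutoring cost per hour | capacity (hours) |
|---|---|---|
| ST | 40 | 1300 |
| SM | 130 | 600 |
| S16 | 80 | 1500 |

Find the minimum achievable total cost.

68000

Use suppliers in increasing cost order.
Take 1300 from ST at 40 ; need 200 more.
Take 200 from S16 at 80 to finish.
SM: unused.
Cost = 1300×40 + 200×80 = 68000.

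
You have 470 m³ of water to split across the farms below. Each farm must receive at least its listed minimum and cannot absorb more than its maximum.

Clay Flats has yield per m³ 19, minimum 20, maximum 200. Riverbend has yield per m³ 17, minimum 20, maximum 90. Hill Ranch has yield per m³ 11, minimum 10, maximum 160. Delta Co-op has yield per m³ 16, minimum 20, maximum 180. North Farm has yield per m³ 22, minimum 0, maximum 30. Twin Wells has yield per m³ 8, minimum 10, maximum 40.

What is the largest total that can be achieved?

Meeting every minimum uses 20+20+10+20+0+10 = 80 m³, leaving 390.
Highest yield per m³ first: North Farm 22 > Clay Flats 19 > Riverbend 17 > Delta Co-op 16 > Hill Ranch 11 > Twin Wells 8.
North Farm takes 30 more to reach its cap of 30 — 360 left.
Clay Flats takes 180 more to reach its cap of 200 — 180 left.
Riverbend takes 70 more to reach its cap of 90 — 110 left.
Delta Co-op has room for 160 more but only 110 remain, so it gets 130.
Total = 19×200 + 17×90 + 11×10 + 16×130 + 22×30 + 8×10 = 8260.

8260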